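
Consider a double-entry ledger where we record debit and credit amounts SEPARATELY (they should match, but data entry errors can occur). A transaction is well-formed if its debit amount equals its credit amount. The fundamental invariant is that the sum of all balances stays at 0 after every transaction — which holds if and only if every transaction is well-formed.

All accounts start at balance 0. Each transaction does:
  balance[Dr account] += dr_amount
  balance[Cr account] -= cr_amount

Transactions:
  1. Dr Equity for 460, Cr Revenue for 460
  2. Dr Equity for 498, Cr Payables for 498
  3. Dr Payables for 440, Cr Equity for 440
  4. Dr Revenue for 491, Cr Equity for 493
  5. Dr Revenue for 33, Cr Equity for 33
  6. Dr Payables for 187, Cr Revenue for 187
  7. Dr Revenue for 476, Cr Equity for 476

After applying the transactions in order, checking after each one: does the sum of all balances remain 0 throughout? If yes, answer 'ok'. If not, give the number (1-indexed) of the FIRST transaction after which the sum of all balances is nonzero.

Answer: 4

Derivation:
After txn 1: dr=460 cr=460 sum_balances=0
After txn 2: dr=498 cr=498 sum_balances=0
After txn 3: dr=440 cr=440 sum_balances=0
After txn 4: dr=491 cr=493 sum_balances=-2
After txn 5: dr=33 cr=33 sum_balances=-2
After txn 6: dr=187 cr=187 sum_balances=-2
After txn 7: dr=476 cr=476 sum_balances=-2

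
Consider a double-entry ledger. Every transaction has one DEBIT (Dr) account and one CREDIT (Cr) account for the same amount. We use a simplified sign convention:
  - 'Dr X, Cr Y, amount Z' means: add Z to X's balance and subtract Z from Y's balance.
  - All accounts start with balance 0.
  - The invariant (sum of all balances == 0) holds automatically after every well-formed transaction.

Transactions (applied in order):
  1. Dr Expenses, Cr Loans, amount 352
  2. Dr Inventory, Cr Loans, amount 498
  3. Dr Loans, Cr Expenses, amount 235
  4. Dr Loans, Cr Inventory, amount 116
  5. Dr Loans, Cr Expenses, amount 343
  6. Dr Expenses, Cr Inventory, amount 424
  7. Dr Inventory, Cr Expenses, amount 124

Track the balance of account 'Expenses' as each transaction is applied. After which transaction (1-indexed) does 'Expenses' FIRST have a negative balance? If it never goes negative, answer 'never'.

After txn 1: Expenses=352
After txn 2: Expenses=352
After txn 3: Expenses=117
After txn 4: Expenses=117
After txn 5: Expenses=-226

Answer: 5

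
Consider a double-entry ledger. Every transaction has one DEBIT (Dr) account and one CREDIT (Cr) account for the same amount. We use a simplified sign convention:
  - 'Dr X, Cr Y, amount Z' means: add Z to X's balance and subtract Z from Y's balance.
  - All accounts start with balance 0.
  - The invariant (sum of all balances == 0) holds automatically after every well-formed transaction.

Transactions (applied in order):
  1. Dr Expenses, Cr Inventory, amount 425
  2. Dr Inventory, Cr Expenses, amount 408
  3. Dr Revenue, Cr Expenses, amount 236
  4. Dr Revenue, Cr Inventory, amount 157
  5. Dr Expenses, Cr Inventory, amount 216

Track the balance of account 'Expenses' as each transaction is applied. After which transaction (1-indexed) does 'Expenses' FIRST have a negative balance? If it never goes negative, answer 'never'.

Answer: 3

Derivation:
After txn 1: Expenses=425
After txn 2: Expenses=17
After txn 3: Expenses=-219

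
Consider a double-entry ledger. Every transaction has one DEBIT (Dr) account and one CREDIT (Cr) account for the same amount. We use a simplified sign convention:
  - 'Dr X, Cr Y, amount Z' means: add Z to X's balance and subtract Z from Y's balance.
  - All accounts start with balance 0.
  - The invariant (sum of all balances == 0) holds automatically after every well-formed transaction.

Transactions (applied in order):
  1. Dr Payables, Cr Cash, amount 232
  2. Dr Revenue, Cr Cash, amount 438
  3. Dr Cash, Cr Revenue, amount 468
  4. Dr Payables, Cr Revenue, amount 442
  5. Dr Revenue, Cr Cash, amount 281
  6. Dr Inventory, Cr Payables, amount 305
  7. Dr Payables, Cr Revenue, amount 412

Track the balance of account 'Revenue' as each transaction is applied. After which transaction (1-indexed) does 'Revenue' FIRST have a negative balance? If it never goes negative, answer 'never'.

Answer: 3

Derivation:
After txn 1: Revenue=0
After txn 2: Revenue=438
After txn 3: Revenue=-30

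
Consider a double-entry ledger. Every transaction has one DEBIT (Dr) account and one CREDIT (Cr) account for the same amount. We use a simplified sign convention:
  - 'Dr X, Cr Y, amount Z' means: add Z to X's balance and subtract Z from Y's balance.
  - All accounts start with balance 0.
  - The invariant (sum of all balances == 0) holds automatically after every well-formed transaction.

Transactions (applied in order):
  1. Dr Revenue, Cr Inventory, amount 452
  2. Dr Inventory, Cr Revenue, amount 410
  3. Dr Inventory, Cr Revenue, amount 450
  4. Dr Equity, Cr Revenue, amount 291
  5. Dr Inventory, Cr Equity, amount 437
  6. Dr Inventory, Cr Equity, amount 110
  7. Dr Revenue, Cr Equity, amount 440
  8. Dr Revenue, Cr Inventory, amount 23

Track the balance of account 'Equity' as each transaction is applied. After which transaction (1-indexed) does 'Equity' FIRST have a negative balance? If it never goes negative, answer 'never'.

Answer: 5

Derivation:
After txn 1: Equity=0
After txn 2: Equity=0
After txn 3: Equity=0
After txn 4: Equity=291
After txn 5: Equity=-146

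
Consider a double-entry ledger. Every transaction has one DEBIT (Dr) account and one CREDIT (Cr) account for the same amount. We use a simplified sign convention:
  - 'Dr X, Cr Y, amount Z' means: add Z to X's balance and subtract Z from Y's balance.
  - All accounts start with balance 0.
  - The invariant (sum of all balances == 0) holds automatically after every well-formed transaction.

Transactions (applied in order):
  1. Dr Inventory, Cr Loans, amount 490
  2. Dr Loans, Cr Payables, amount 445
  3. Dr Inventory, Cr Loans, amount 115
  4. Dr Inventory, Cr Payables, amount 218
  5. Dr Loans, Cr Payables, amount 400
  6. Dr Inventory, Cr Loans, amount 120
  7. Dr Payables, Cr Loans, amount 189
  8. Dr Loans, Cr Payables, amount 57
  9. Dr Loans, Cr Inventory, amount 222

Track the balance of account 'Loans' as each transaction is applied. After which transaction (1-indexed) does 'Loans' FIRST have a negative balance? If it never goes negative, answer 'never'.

Answer: 1

Derivation:
After txn 1: Loans=-490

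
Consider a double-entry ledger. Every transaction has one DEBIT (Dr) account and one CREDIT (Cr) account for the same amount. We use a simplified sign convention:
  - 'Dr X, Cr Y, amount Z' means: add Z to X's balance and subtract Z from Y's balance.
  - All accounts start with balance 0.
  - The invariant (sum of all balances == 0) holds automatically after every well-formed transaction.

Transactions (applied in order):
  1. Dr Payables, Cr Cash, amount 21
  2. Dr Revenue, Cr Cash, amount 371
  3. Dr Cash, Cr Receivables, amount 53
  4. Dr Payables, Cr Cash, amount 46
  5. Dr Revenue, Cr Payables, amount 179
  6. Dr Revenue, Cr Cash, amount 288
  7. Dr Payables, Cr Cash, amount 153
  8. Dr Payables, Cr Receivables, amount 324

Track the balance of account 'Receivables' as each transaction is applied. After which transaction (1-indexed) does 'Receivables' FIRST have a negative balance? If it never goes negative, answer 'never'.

Answer: 3

Derivation:
After txn 1: Receivables=0
After txn 2: Receivables=0
After txn 3: Receivables=-53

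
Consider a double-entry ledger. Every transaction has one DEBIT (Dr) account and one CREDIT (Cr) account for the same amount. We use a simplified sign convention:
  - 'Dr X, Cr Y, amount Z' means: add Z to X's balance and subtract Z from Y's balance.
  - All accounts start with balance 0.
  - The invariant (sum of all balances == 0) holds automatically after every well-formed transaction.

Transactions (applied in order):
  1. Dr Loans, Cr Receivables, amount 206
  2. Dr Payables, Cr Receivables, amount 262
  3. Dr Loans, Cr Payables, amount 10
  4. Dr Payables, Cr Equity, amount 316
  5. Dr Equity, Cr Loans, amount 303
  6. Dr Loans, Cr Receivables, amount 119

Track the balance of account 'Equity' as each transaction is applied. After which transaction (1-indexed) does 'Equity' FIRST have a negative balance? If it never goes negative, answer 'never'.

After txn 1: Equity=0
After txn 2: Equity=0
After txn 3: Equity=0
After txn 4: Equity=-316

Answer: 4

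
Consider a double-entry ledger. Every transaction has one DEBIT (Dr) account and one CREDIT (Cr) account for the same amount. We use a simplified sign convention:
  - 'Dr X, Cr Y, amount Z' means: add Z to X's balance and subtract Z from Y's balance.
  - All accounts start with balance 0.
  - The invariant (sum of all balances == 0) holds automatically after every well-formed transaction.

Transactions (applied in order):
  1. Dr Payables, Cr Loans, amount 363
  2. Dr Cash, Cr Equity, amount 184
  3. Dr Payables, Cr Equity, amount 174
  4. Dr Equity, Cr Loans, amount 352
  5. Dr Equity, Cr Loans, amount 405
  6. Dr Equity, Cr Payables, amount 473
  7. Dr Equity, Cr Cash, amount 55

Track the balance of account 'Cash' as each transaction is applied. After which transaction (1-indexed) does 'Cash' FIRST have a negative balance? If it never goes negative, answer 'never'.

After txn 1: Cash=0
After txn 2: Cash=184
After txn 3: Cash=184
After txn 4: Cash=184
After txn 5: Cash=184
After txn 6: Cash=184
After txn 7: Cash=129

Answer: never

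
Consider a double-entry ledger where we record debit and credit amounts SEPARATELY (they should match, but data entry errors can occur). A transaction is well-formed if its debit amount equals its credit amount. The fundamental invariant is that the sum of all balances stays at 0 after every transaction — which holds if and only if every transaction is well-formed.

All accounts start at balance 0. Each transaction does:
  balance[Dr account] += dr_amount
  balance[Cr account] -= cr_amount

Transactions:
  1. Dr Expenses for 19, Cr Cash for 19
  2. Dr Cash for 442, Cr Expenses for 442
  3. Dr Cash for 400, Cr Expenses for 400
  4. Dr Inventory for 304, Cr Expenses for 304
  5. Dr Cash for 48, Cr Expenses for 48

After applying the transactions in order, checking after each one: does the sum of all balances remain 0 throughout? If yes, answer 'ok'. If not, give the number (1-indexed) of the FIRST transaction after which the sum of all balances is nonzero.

Answer: ok

Derivation:
After txn 1: dr=19 cr=19 sum_balances=0
After txn 2: dr=442 cr=442 sum_balances=0
After txn 3: dr=400 cr=400 sum_balances=0
After txn 4: dr=304 cr=304 sum_balances=0
After txn 5: dr=48 cr=48 sum_balances=0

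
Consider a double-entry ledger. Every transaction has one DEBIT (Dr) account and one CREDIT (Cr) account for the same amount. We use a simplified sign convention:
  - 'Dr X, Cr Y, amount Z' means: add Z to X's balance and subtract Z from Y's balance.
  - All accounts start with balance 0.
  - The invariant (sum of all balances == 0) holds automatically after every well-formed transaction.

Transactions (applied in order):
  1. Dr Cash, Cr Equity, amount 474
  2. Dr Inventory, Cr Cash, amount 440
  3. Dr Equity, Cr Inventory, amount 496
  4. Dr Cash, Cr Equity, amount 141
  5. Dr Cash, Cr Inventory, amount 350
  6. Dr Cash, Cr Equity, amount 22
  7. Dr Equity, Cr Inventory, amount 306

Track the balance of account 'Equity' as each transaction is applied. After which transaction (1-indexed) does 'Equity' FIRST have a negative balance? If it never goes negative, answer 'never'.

After txn 1: Equity=-474

Answer: 1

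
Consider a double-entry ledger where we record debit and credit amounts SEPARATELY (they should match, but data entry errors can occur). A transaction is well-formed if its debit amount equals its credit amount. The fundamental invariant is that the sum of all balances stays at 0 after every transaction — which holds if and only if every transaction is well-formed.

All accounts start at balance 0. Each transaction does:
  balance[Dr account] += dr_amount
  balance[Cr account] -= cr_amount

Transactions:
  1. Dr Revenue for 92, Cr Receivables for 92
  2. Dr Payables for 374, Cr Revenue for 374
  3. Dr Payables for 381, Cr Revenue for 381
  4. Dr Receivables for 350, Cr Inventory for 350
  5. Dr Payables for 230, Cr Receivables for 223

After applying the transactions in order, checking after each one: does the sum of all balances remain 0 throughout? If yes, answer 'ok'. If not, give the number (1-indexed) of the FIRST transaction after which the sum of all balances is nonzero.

After txn 1: dr=92 cr=92 sum_balances=0
After txn 2: dr=374 cr=374 sum_balances=0
After txn 3: dr=381 cr=381 sum_balances=0
After txn 4: dr=350 cr=350 sum_balances=0
After txn 5: dr=230 cr=223 sum_balances=7

Answer: 5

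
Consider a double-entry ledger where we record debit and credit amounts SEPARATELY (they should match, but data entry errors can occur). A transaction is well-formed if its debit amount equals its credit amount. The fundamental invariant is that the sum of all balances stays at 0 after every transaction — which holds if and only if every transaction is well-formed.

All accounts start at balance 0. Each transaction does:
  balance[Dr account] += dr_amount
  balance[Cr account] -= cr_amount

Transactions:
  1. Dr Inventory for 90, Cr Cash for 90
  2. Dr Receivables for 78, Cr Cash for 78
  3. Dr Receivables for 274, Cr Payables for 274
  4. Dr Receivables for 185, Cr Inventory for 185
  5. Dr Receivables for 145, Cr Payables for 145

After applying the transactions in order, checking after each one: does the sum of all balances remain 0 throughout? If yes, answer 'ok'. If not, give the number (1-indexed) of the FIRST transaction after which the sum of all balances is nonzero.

After txn 1: dr=90 cr=90 sum_balances=0
After txn 2: dr=78 cr=78 sum_balances=0
After txn 3: dr=274 cr=274 sum_balances=0
After txn 4: dr=185 cr=185 sum_balances=0
After txn 5: dr=145 cr=145 sum_balances=0

Answer: ok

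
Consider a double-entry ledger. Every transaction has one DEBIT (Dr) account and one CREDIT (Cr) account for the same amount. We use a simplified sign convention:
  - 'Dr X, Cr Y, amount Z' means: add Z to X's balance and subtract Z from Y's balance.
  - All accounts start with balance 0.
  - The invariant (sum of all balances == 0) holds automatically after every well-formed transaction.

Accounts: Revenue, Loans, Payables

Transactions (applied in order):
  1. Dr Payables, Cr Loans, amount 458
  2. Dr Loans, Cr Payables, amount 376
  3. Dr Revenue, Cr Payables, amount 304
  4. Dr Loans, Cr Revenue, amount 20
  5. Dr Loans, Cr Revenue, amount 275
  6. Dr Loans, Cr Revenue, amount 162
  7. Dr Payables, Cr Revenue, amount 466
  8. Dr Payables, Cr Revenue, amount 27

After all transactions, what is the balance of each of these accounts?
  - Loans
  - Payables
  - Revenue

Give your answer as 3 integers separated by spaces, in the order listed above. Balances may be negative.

Answer: 375 271 -646

Derivation:
After txn 1 (Dr Payables, Cr Loans, amount 458): Loans=-458 Payables=458
After txn 2 (Dr Loans, Cr Payables, amount 376): Loans=-82 Payables=82
After txn 3 (Dr Revenue, Cr Payables, amount 304): Loans=-82 Payables=-222 Revenue=304
After txn 4 (Dr Loans, Cr Revenue, amount 20): Loans=-62 Payables=-222 Revenue=284
After txn 5 (Dr Loans, Cr Revenue, amount 275): Loans=213 Payables=-222 Revenue=9
After txn 6 (Dr Loans, Cr Revenue, amount 162): Loans=375 Payables=-222 Revenue=-153
After txn 7 (Dr Payables, Cr Revenue, amount 466): Loans=375 Payables=244 Revenue=-619
After txn 8 (Dr Payables, Cr Revenue, amount 27): Loans=375 Payables=271 Revenue=-646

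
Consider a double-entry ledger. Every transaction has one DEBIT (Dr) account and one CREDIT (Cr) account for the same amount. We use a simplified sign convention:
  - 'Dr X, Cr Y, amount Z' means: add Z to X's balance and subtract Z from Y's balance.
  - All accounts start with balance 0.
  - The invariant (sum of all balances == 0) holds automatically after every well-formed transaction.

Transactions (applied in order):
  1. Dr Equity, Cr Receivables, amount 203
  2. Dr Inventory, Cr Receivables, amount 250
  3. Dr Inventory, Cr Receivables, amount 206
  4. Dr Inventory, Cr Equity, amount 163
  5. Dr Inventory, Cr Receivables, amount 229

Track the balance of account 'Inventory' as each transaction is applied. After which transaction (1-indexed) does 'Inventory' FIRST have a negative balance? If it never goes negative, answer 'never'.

Answer: never

Derivation:
After txn 1: Inventory=0
After txn 2: Inventory=250
After txn 3: Inventory=456
After txn 4: Inventory=619
After txn 5: Inventory=848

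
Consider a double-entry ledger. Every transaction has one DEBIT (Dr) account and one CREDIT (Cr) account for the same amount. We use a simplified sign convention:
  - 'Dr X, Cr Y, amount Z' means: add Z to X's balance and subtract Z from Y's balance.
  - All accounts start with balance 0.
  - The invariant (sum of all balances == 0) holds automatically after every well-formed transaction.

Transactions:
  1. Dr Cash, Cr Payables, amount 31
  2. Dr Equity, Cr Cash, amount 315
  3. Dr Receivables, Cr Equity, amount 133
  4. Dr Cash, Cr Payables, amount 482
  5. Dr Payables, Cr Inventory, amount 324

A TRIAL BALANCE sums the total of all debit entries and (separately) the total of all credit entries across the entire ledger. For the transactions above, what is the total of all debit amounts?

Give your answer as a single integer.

Answer: 1285

Derivation:
Txn 1: debit+=31
Txn 2: debit+=315
Txn 3: debit+=133
Txn 4: debit+=482
Txn 5: debit+=324
Total debits = 1285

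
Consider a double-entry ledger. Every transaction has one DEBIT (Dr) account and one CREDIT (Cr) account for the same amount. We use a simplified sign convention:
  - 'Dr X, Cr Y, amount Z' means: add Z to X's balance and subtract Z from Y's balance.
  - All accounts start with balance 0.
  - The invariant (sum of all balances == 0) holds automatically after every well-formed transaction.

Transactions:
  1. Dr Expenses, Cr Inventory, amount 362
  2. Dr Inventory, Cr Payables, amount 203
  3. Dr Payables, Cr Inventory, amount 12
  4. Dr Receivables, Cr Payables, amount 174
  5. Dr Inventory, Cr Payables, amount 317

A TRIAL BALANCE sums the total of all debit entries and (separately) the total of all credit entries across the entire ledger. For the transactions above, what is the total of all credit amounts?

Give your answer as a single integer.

Answer: 1068

Derivation:
Txn 1: credit+=362
Txn 2: credit+=203
Txn 3: credit+=12
Txn 4: credit+=174
Txn 5: credit+=317
Total credits = 1068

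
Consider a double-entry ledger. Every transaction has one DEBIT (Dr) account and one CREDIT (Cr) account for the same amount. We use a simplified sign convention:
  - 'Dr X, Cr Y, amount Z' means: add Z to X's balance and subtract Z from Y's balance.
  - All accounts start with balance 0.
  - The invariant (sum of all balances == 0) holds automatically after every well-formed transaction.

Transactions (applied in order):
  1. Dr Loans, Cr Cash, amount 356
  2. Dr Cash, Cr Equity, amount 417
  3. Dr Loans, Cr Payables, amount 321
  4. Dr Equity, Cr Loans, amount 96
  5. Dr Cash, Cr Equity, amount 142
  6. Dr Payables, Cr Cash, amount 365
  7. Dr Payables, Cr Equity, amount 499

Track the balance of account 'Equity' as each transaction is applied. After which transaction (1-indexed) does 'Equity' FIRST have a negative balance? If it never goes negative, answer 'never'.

Answer: 2

Derivation:
After txn 1: Equity=0
After txn 2: Equity=-417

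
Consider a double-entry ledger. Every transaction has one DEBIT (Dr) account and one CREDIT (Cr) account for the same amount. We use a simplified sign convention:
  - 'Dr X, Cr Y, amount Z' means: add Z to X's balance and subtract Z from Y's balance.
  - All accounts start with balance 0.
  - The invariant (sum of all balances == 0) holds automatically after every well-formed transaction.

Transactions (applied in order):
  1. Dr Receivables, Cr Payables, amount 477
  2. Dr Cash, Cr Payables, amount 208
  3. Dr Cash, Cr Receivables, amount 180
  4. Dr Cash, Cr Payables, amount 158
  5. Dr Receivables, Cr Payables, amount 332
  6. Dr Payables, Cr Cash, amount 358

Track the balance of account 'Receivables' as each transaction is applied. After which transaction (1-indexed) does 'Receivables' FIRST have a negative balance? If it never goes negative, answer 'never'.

After txn 1: Receivables=477
After txn 2: Receivables=477
After txn 3: Receivables=297
After txn 4: Receivables=297
After txn 5: Receivables=629
After txn 6: Receivables=629

Answer: never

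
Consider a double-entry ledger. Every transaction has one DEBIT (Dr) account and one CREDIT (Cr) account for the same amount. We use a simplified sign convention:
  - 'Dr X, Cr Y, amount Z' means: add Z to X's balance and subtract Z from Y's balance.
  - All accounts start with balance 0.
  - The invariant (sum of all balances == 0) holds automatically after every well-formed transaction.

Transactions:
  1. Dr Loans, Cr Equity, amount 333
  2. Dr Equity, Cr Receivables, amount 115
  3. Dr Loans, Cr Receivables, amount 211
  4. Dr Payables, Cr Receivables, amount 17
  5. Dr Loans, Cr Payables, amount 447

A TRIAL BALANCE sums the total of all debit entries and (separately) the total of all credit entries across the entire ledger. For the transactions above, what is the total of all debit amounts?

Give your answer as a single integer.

Txn 1: debit+=333
Txn 2: debit+=115
Txn 3: debit+=211
Txn 4: debit+=17
Txn 5: debit+=447
Total debits = 1123

Answer: 1123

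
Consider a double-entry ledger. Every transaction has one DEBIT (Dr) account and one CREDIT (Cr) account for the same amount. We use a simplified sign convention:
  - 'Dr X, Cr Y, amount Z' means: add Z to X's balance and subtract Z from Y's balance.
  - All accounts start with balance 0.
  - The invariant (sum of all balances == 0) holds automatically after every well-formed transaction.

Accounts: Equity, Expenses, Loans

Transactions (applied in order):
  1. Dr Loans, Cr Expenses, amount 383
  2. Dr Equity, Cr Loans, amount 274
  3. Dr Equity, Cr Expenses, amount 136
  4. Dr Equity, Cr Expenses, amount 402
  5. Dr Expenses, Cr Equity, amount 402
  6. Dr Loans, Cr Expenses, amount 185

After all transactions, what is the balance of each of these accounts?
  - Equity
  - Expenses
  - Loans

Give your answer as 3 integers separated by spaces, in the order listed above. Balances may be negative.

Answer: 410 -704 294

Derivation:
After txn 1 (Dr Loans, Cr Expenses, amount 383): Expenses=-383 Loans=383
After txn 2 (Dr Equity, Cr Loans, amount 274): Equity=274 Expenses=-383 Loans=109
After txn 3 (Dr Equity, Cr Expenses, amount 136): Equity=410 Expenses=-519 Loans=109
After txn 4 (Dr Equity, Cr Expenses, amount 402): Equity=812 Expenses=-921 Loans=109
After txn 5 (Dr Expenses, Cr Equity, amount 402): Equity=410 Expenses=-519 Loans=109
After txn 6 (Dr Loans, Cr Expenses, amount 185): Equity=410 Expenses=-704 Loans=294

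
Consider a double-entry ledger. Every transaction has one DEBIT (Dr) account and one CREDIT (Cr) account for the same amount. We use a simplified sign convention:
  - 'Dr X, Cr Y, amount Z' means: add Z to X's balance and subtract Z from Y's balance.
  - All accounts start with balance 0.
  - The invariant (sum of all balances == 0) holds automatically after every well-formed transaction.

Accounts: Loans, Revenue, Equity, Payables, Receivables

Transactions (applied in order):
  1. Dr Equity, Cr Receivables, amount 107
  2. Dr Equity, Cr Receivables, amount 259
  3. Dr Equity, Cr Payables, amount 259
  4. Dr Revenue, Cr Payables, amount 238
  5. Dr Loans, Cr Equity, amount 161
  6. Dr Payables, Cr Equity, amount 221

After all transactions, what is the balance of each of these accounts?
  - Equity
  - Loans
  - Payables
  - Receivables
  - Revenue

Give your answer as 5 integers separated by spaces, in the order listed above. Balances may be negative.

Answer: 243 161 -276 -366 238

Derivation:
After txn 1 (Dr Equity, Cr Receivables, amount 107): Equity=107 Receivables=-107
After txn 2 (Dr Equity, Cr Receivables, amount 259): Equity=366 Receivables=-366
After txn 3 (Dr Equity, Cr Payables, amount 259): Equity=625 Payables=-259 Receivables=-366
After txn 4 (Dr Revenue, Cr Payables, amount 238): Equity=625 Payables=-497 Receivables=-366 Revenue=238
After txn 5 (Dr Loans, Cr Equity, amount 161): Equity=464 Loans=161 Payables=-497 Receivables=-366 Revenue=238
After txn 6 (Dr Payables, Cr Equity, amount 221): Equity=243 Loans=161 Payables=-276 Receivables=-366 Revenue=238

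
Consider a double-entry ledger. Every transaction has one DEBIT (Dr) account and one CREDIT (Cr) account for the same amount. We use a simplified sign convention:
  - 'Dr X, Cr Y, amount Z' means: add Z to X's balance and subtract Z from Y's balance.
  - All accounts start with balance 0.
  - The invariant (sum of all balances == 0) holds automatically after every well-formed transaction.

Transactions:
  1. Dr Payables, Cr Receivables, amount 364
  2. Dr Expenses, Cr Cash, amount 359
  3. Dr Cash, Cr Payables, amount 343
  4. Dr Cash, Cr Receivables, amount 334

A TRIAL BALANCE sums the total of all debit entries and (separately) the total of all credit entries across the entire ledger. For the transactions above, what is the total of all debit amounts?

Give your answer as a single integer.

Txn 1: debit+=364
Txn 2: debit+=359
Txn 3: debit+=343
Txn 4: debit+=334
Total debits = 1400

Answer: 1400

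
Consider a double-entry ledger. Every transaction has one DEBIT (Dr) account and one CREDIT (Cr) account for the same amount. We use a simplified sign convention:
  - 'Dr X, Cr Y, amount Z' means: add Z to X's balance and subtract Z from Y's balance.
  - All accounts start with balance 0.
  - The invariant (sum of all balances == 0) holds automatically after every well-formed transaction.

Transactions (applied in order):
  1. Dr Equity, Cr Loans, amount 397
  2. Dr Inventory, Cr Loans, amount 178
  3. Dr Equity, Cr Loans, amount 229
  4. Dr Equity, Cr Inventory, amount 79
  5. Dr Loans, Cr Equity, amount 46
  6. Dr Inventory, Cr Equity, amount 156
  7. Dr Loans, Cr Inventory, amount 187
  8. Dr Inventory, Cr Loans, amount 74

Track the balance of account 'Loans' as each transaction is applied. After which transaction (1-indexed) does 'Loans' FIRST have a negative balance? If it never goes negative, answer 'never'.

Answer: 1

Derivation:
After txn 1: Loans=-397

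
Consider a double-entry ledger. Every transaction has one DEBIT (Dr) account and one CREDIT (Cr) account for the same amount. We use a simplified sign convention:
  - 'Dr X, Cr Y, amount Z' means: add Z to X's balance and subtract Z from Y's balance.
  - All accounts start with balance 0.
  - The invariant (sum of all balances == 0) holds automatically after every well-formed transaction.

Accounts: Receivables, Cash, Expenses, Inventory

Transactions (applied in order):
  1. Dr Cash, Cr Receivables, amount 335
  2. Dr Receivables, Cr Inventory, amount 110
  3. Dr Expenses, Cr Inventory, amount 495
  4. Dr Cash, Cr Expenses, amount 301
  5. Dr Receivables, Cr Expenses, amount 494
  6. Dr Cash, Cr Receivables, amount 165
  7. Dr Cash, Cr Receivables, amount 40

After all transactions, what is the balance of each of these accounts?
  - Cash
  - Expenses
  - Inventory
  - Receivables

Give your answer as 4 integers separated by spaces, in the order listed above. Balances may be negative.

After txn 1 (Dr Cash, Cr Receivables, amount 335): Cash=335 Receivables=-335
After txn 2 (Dr Receivables, Cr Inventory, amount 110): Cash=335 Inventory=-110 Receivables=-225
After txn 3 (Dr Expenses, Cr Inventory, amount 495): Cash=335 Expenses=495 Inventory=-605 Receivables=-225
After txn 4 (Dr Cash, Cr Expenses, amount 301): Cash=636 Expenses=194 Inventory=-605 Receivables=-225
After txn 5 (Dr Receivables, Cr Expenses, amount 494): Cash=636 Expenses=-300 Inventory=-605 Receivables=269
After txn 6 (Dr Cash, Cr Receivables, amount 165): Cash=801 Expenses=-300 Inventory=-605 Receivables=104
After txn 7 (Dr Cash, Cr Receivables, amount 40): Cash=841 Expenses=-300 Inventory=-605 Receivables=64

Answer: 841 -300 -605 64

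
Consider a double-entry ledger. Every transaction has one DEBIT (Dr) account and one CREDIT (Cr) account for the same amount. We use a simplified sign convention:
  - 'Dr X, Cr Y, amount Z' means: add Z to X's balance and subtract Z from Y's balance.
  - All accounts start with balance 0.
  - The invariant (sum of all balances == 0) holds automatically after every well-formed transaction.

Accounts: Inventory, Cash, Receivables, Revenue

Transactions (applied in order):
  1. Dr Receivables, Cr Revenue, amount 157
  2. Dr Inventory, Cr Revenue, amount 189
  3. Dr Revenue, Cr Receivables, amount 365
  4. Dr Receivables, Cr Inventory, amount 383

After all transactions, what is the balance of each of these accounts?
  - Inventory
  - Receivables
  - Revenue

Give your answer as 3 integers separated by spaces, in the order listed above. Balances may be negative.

After txn 1 (Dr Receivables, Cr Revenue, amount 157): Receivables=157 Revenue=-157
After txn 2 (Dr Inventory, Cr Revenue, amount 189): Inventory=189 Receivables=157 Revenue=-346
After txn 3 (Dr Revenue, Cr Receivables, amount 365): Inventory=189 Receivables=-208 Revenue=19
After txn 4 (Dr Receivables, Cr Inventory, amount 383): Inventory=-194 Receivables=175 Revenue=19

Answer: -194 175 19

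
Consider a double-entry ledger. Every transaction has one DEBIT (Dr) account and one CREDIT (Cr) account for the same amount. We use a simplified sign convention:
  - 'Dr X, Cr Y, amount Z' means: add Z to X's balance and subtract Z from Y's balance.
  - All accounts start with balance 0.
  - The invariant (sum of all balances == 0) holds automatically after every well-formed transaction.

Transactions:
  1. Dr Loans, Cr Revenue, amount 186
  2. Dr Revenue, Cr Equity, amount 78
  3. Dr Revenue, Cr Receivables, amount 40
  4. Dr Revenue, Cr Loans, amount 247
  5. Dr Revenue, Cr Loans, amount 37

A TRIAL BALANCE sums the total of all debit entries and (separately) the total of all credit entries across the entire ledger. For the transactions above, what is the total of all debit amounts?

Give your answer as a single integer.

Txn 1: debit+=186
Txn 2: debit+=78
Txn 3: debit+=40
Txn 4: debit+=247
Txn 5: debit+=37
Total debits = 588

Answer: 588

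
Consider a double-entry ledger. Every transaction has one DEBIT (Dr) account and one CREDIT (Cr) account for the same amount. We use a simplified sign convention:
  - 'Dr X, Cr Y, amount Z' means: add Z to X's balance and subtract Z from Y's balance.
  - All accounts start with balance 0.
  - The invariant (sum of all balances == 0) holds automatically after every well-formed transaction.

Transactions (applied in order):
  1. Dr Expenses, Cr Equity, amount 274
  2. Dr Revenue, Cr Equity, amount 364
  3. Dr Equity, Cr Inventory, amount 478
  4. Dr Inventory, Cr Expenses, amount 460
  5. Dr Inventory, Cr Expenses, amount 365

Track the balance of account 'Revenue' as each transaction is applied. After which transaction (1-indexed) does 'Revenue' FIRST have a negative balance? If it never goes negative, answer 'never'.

After txn 1: Revenue=0
After txn 2: Revenue=364
After txn 3: Revenue=364
After txn 4: Revenue=364
After txn 5: Revenue=364

Answer: never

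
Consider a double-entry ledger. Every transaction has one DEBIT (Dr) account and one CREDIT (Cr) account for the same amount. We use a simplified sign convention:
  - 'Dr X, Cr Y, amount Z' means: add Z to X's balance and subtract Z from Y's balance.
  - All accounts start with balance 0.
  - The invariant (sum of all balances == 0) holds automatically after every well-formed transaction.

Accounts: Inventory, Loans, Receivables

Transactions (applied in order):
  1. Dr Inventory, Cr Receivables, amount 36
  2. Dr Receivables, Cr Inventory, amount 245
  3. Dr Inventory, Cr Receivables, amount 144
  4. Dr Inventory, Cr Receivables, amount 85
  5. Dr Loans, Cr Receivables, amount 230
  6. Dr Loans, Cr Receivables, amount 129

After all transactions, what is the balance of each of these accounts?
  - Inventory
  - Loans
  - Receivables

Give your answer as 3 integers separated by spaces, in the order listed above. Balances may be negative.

Answer: 20 359 -379

Derivation:
After txn 1 (Dr Inventory, Cr Receivables, amount 36): Inventory=36 Receivables=-36
After txn 2 (Dr Receivables, Cr Inventory, amount 245): Inventory=-209 Receivables=209
After txn 3 (Dr Inventory, Cr Receivables, amount 144): Inventory=-65 Receivables=65
After txn 4 (Dr Inventory, Cr Receivables, amount 85): Inventory=20 Receivables=-20
After txn 5 (Dr Loans, Cr Receivables, amount 230): Inventory=20 Loans=230 Receivables=-250
After txn 6 (Dr Loans, Cr Receivables, amount 129): Inventory=20 Loans=359 Receivables=-379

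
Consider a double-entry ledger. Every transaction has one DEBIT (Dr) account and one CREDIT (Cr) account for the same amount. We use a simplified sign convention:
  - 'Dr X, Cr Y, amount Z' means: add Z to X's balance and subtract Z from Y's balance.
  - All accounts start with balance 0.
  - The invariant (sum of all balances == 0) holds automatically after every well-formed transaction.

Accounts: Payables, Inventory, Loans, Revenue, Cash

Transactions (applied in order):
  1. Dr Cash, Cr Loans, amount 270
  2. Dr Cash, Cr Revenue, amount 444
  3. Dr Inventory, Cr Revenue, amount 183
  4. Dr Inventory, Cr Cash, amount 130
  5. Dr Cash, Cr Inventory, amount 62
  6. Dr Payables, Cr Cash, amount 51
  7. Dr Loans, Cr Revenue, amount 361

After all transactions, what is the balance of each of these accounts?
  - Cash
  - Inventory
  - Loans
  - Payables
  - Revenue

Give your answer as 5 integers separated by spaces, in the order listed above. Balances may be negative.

Answer: 595 251 91 51 -988

Derivation:
After txn 1 (Dr Cash, Cr Loans, amount 270): Cash=270 Loans=-270
After txn 2 (Dr Cash, Cr Revenue, amount 444): Cash=714 Loans=-270 Revenue=-444
After txn 3 (Dr Inventory, Cr Revenue, amount 183): Cash=714 Inventory=183 Loans=-270 Revenue=-627
After txn 4 (Dr Inventory, Cr Cash, amount 130): Cash=584 Inventory=313 Loans=-270 Revenue=-627
After txn 5 (Dr Cash, Cr Inventory, amount 62): Cash=646 Inventory=251 Loans=-270 Revenue=-627
After txn 6 (Dr Payables, Cr Cash, amount 51): Cash=595 Inventory=251 Loans=-270 Payables=51 Revenue=-627
After txn 7 (Dr Loans, Cr Revenue, amount 361): Cash=595 Inventory=251 Loans=91 Payables=51 Revenue=-988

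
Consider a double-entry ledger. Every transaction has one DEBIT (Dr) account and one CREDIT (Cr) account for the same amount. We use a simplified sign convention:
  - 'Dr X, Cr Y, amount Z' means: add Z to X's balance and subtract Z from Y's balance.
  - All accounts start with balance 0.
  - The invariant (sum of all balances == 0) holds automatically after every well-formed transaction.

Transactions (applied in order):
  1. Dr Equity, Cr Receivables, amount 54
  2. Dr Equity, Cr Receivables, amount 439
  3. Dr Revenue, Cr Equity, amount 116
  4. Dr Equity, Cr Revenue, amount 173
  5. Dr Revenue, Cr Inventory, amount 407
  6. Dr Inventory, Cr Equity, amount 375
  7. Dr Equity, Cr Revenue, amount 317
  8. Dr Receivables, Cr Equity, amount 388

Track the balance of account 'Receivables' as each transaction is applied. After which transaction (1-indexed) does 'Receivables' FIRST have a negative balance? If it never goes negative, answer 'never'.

Answer: 1

Derivation:
After txn 1: Receivables=-54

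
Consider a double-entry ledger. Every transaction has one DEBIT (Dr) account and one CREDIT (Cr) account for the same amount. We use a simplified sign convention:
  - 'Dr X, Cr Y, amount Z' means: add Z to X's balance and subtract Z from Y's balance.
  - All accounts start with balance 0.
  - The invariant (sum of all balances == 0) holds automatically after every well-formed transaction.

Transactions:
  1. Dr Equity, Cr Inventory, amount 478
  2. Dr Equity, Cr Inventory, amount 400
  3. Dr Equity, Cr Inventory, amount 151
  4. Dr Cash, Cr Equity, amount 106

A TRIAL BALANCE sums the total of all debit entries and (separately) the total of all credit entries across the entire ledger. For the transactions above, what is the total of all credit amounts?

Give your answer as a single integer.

Txn 1: credit+=478
Txn 2: credit+=400
Txn 3: credit+=151
Txn 4: credit+=106
Total credits = 1135

Answer: 1135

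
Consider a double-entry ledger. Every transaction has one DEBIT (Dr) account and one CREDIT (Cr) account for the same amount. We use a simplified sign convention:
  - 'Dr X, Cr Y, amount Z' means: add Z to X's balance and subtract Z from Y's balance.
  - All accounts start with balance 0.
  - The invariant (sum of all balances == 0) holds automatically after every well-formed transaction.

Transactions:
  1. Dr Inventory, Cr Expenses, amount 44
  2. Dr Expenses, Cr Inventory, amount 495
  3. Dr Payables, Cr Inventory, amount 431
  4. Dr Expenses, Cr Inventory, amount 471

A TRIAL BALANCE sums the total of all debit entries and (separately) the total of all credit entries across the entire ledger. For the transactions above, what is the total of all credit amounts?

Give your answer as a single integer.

Txn 1: credit+=44
Txn 2: credit+=495
Txn 3: credit+=431
Txn 4: credit+=471
Total credits = 1441

Answer: 1441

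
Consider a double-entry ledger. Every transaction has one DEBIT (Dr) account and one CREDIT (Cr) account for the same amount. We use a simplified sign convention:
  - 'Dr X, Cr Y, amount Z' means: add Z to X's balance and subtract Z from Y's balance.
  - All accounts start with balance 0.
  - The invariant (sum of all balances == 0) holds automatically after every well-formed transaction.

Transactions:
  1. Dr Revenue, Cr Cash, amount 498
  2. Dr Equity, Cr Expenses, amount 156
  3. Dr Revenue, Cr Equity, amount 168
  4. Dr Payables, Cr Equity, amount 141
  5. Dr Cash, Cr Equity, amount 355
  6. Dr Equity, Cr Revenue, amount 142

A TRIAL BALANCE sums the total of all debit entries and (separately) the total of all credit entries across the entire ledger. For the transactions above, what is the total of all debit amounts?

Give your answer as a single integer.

Txn 1: debit+=498
Txn 2: debit+=156
Txn 3: debit+=168
Txn 4: debit+=141
Txn 5: debit+=355
Txn 6: debit+=142
Total debits = 1460

Answer: 1460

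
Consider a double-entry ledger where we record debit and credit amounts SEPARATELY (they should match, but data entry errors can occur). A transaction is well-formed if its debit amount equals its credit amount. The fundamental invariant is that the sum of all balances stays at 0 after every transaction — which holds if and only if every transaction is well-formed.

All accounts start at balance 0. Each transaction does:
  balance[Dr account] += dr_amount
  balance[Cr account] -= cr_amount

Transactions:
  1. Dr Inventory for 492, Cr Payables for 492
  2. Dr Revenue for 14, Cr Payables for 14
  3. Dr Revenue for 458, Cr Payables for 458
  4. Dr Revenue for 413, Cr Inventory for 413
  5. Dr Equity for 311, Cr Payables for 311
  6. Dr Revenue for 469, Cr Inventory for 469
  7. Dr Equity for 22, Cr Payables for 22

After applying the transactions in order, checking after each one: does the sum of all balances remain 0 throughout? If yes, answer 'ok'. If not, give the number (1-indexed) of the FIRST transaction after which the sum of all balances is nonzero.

After txn 1: dr=492 cr=492 sum_balances=0
After txn 2: dr=14 cr=14 sum_balances=0
After txn 3: dr=458 cr=458 sum_balances=0
After txn 4: dr=413 cr=413 sum_balances=0
After txn 5: dr=311 cr=311 sum_balances=0
After txn 6: dr=469 cr=469 sum_balances=0
After txn 7: dr=22 cr=22 sum_balances=0

Answer: ok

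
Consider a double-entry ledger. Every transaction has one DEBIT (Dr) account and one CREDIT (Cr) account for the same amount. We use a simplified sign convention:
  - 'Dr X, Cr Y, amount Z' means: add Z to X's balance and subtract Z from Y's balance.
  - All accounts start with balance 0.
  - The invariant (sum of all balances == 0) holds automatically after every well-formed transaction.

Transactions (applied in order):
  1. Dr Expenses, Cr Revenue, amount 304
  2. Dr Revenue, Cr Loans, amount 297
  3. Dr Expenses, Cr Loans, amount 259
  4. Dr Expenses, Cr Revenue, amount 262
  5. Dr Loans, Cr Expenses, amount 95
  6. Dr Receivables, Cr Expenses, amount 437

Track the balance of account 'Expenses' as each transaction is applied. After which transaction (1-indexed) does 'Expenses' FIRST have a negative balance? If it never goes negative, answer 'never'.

Answer: never

Derivation:
After txn 1: Expenses=304
After txn 2: Expenses=304
After txn 3: Expenses=563
After txn 4: Expenses=825
After txn 5: Expenses=730
After txn 6: Expenses=293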